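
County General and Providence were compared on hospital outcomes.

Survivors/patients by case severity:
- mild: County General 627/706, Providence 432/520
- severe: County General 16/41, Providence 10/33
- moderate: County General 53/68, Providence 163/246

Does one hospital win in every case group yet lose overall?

No

Mild: County General 627/706 = 88.8%, Providence 432/520 = 83.1% → County General
Severe: County General 16/41 = 39.0%, Providence 10/33 = 30.3% → County General
Moderate: County General 53/68 = 77.9%, Providence 163/246 = 66.3% → County General
Overall: County General 696/815 = 85.4%, Providence 605/799 = 75.7% → County General
County General wins overall and in every case group — no reversal.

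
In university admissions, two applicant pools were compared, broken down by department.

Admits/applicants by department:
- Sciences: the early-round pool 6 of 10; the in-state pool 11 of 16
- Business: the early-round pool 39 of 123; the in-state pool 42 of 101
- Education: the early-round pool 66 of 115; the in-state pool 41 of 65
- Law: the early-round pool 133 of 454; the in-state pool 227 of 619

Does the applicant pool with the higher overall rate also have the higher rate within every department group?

Sciences: the early-round pool 6/10 = 60.0%, the in-state pool 11/16 = 68.8% → the in-state pool
Business: the early-round pool 39/123 = 31.7%, the in-state pool 42/101 = 41.6% → the in-state pool
Education: the early-round pool 66/115 = 57.4%, the in-state pool 41/65 = 63.1% → the in-state pool
Law: the early-round pool 133/454 = 29.3%, the in-state pool 227/619 = 36.7% → the in-state pool
Overall: the early-round pool 244/702 = 34.8%, the in-state pool 321/801 = 40.1% → the in-state pool
The in-state pool wins overall and in every department group — no reversal.

Yes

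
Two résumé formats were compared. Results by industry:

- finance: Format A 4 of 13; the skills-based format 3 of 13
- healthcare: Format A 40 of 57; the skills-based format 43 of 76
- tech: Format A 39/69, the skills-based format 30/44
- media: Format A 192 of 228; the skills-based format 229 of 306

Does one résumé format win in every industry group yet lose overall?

Finance: Format A 4/13 = 30.8%, the skills-based format 3/13 = 23.1% → Format A
Healthcare: Format A 40/57 = 70.2%, the skills-based format 43/76 = 56.6% → Format A
Tech: Format A 39/69 = 56.5%, the skills-based format 30/44 = 68.2% → the skills-based format
Media: Format A 192/228 = 84.2%, the skills-based format 229/306 = 74.8% → Format A
Overall: Format A 275/367 = 74.9%, the skills-based format 305/439 = 69.5% → Format A
Neither sweeps: Format A wins 3 of 4 groups, the skills-based format wins 1. Format A wins overall but not every group — no Simpson reversal.

No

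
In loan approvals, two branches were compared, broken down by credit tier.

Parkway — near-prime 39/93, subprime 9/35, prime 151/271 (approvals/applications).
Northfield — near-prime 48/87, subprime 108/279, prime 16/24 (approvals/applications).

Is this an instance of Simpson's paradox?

Near-prime: Parkway 39/93 = 41.9%, Northfield 48/87 = 55.2% → Northfield
Subprime: Parkway 9/35 = 25.7%, Northfield 108/279 = 38.7% → Northfield
Prime: Parkway 151/271 = 55.7%, Northfield 16/24 = 66.7% → Northfield
Overall: Parkway 199/399 = 49.9%, Northfield 172/390 = 44.1% → Parkway
Northfield wins each credit group but Parkway wins overall — the comparison reverses. Northfield's applications skew toward subprime, which has a lower base rate.

Yes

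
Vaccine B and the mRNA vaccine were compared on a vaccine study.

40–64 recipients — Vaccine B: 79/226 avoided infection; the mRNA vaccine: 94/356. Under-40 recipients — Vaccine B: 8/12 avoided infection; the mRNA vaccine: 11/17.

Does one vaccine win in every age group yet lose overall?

40–64: Vaccine B 79/226 = 35.0%, the mRNA vaccine 94/356 = 26.4% → Vaccine B
Under-40: Vaccine B 8/12 = 66.7%, the mRNA vaccine 11/17 = 64.7% → Vaccine B
Overall: Vaccine B 87/238 = 36.6%, the mRNA vaccine 105/373 = 28.2% → Vaccine B
Vaccine B wins overall and in every age group — no reversal.

No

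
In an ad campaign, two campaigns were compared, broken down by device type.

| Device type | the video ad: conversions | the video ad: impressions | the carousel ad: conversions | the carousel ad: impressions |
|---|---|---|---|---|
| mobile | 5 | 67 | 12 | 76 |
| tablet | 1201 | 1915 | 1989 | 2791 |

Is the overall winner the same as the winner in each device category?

Mobile: the video ad 5/67 = 7.5%, the carousel ad 12/76 = 15.8% → the carousel ad
Tablet: the video ad 1201/1915 = 62.7%, the carousel ad 1989/2791 = 71.3% → the carousel ad
Overall: the video ad 1206/1982 = 60.8%, the carousel ad 2001/2867 = 69.8% → the carousel ad
The carousel ad wins overall and in every device group — no reversal.

Yes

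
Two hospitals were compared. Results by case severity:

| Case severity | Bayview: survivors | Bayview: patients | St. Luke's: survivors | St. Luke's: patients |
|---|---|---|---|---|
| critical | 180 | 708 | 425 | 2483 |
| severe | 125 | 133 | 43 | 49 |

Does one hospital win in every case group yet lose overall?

Critical: Bayview 180/708 = 25.4%, St. Luke's 425/2483 = 17.1% → Bayview
Severe: Bayview 125/133 = 94.0%, St. Luke's 43/49 = 87.8% → Bayview
Overall: Bayview 305/841 = 36.3%, St. Luke's 468/2532 = 18.5% → Bayview
Bayview wins overall and in every case group — no reversal.

No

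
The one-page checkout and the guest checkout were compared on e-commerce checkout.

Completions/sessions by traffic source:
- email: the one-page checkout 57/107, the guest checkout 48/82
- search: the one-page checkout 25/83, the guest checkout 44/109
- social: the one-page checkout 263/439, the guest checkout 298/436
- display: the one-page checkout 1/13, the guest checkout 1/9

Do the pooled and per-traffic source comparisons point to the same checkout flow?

Email: the one-page checkout 57/107 = 53.3%, the guest checkout 48/82 = 58.5% → the guest checkout
Search: the one-page checkout 25/83 = 30.1%, the guest checkout 44/109 = 40.4% → the guest checkout
Social: the one-page checkout 263/439 = 59.9%, the guest checkout 298/436 = 68.3% → the guest checkout
Display: the one-page checkout 1/13 = 7.7%, the guest checkout 1/9 = 11.1% → the guest checkout
Overall: the one-page checkout 346/642 = 53.9%, the guest checkout 391/636 = 61.5% → the guest checkout
The guest checkout wins overall and in every traffic group — no reversal.

Yes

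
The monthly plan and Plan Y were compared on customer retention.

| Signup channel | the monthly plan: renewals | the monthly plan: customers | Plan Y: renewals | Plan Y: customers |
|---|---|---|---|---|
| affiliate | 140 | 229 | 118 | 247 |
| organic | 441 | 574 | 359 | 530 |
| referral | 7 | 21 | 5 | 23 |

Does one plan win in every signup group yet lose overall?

Affiliate: the monthly plan 140/229 = 61.1%, Plan Y 118/247 = 47.8% → the monthly plan
Organic: the monthly plan 441/574 = 76.8%, Plan Y 359/530 = 67.7% → the monthly plan
Referral: the monthly plan 7/21 = 33.3%, Plan Y 5/23 = 21.7% → the monthly plan
Overall: the monthly plan 588/824 = 71.4%, Plan Y 482/800 = 60.2% → the monthly plan
The monthly plan wins overall and in every signup group — no reversal.

No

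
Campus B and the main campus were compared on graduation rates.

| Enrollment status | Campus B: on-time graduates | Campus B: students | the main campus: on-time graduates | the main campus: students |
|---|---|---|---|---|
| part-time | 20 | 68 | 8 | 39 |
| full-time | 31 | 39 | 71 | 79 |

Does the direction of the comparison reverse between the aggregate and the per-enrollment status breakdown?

No

Part-time: Campus B 20/68 = 29.4%, the main campus 8/39 = 20.5% → Campus B
Full-time: Campus B 31/39 = 79.5%, the main campus 71/79 = 89.9% → the main campus
Overall: Campus B 51/107 = 47.7%, the main campus 79/118 = 66.9% → the main campus
Neither sweeps: Campus B wins 1 of 2 groups, the main campus wins 1. The main campus wins overall but not every group — no Simpson reversal.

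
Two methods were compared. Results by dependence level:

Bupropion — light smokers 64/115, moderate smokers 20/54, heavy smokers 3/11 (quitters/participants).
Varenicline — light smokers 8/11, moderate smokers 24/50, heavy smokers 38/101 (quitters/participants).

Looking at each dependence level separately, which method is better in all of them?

varenicline

Light smokers: bupropion 64/115 = 55.7%, varenicline 8/11 = 72.7% → varenicline
Moderate smokers: bupropion 20/54 = 37.0%, varenicline 24/50 = 48.0% → varenicline
Heavy smokers: bupropion 3/11 = 27.3%, varenicline 38/101 = 37.6% → varenicline
Varenicline has the higher rate in all 3 groups.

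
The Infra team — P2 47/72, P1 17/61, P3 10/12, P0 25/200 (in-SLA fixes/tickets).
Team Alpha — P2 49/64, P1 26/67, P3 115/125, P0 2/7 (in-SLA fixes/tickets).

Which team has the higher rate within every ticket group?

Team Alpha

P2: the Infra team 47/72 = 65.3%, Team Alpha 49/64 = 76.6% → Team Alpha
P1: the Infra team 17/61 = 27.9%, Team Alpha 26/67 = 38.8% → Team Alpha
P3: the Infra team 10/12 = 83.3%, Team Alpha 115/125 = 92.0% → Team Alpha
P0: the Infra team 25/200 = 12.5%, Team Alpha 2/7 = 28.6% → Team Alpha
Team Alpha has the higher rate in all 4 groups.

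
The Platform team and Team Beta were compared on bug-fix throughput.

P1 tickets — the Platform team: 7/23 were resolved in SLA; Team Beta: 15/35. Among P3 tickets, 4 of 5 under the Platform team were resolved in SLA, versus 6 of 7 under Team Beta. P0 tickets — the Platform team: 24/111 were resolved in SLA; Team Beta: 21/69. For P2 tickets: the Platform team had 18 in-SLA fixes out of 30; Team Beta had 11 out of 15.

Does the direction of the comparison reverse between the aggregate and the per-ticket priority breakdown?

No

P1: the Platform team 7/23 = 30.4%, Team Beta 15/35 = 42.9% → Team Beta
P3: the Platform team 4/5 = 80.0%, Team Beta 6/7 = 85.7% → Team Beta
P0: the Platform team 24/111 = 21.6%, Team Beta 21/69 = 30.4% → Team Beta
P2: the Platform team 18/30 = 60.0%, Team Beta 11/15 = 73.3% → Team Beta
Overall: the Platform team 53/169 = 31.4%, Team Beta 53/126 = 42.1% → Team Beta
Team Beta wins overall and in every ticket group — no reversal.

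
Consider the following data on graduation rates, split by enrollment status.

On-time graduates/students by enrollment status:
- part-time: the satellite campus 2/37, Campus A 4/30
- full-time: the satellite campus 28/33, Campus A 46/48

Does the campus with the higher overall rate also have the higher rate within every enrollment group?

Part-time: the satellite campus 2/37 = 5.4%, Campus A 4/30 = 13.3% → Campus A
Full-time: the satellite campus 28/33 = 84.8%, Campus A 46/48 = 95.8% → Campus A
Overall: the satellite campus 30/70 = 42.9%, Campus A 50/78 = 64.1% → Campus A
Campus A wins overall and in every enrollment group — no reversal.

Yes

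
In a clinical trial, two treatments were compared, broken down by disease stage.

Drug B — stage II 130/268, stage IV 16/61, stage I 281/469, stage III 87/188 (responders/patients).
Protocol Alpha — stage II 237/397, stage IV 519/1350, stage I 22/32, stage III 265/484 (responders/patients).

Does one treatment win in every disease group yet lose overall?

Yes

Stage II: Drug B 130/268 = 48.5%, Protocol Alpha 237/397 = 59.7% → Protocol Alpha
Stage IV: Drug B 16/61 = 26.2%, Protocol Alpha 519/1350 = 38.4% → Protocol Alpha
Stage I: Drug B 281/469 = 59.9%, Protocol Alpha 22/32 = 68.8% → Protocol Alpha
Stage III: Drug B 87/188 = 46.3%, Protocol Alpha 265/484 = 54.8% → Protocol Alpha
Overall: Drug B 514/986 = 52.1%, Protocol Alpha 1043/2263 = 46.1% → Drug B
Protocol Alpha wins each disease group but Drug B wins overall — the comparison reverses. Protocol Alpha's patients skew toward stage IV, which has a lower base rate.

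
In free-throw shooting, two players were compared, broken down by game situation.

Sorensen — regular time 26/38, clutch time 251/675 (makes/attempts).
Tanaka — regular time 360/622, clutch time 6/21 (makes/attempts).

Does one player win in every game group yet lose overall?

Regular time: Sorensen 26/38 = 68.4%, Tanaka 360/622 = 57.9% → Sorensen
Clutch time: Sorensen 251/675 = 37.2%, Tanaka 6/21 = 28.6% → Sorensen
Overall: Sorensen 277/713 = 38.8%, Tanaka 366/643 = 56.9% → Tanaka
Sorensen wins each game group but Tanaka wins overall — the comparison reverses. Sorensen's attempts skew toward clutch time, which has a lower base rate.

Yes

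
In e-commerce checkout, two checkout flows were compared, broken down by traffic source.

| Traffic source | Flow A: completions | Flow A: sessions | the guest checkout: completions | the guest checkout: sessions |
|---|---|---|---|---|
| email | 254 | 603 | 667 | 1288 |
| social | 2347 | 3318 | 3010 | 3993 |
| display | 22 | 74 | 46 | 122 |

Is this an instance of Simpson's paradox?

No

Email: Flow A 254/603 = 42.1%, the guest checkout 667/1288 = 51.8% → the guest checkout
Social: Flow A 2347/3318 = 70.7%, the guest checkout 3010/3993 = 75.4% → the guest checkout
Display: Flow A 22/74 = 29.7%, the guest checkout 46/122 = 37.7% → the guest checkout
Overall: Flow A 2623/3995 = 65.7%, the guest checkout 3723/5403 = 68.9% → the guest checkout
The guest checkout wins overall and in every traffic group — no reversal.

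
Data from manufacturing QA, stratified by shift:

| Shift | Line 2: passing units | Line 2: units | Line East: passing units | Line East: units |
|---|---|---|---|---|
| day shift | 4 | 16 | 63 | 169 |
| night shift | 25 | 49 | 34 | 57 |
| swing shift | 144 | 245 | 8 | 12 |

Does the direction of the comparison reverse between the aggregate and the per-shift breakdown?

Yes

Day shift: Line 2 4/16 = 25.0%, Line East 63/169 = 37.3% → Line East
Night shift: Line 2 25/49 = 51.0%, Line East 34/57 = 59.6% → Line East
Swing shift: Line 2 144/245 = 58.8%, Line East 8/12 = 66.7% → Line East
Overall: Line 2 173/310 = 55.8%, Line East 105/238 = 44.1% → Line 2
Line East wins each shift group but Line 2 wins overall — the comparison reverses. Line East's units skew toward day shift, which has a lower base rate.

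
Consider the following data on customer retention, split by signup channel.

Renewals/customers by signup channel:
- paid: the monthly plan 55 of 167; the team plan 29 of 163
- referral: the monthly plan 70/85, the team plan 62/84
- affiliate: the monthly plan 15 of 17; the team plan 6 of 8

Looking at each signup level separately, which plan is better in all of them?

the monthly plan

Paid: the monthly plan 55/167 = 32.9%, the team plan 29/163 = 17.8% → the monthly plan
Referral: the monthly plan 70/85 = 82.4%, the team plan 62/84 = 73.8% → the monthly plan
Affiliate: the monthly plan 15/17 = 88.2%, the team plan 6/8 = 75.0% → the monthly plan
The monthly plan has the higher rate in all 3 groups.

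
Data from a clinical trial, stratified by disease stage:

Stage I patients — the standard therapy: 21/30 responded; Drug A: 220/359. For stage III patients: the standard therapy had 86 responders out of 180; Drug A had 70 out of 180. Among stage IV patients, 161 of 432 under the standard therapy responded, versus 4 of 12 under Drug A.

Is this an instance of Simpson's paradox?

Stage I: the standard therapy 21/30 = 70.0%, Drug A 220/359 = 61.3% → the standard therapy
Stage III: the standard therapy 86/180 = 47.8%, Drug A 70/180 = 38.9% → the standard therapy
Stage IV: the standard therapy 161/432 = 37.3%, Drug A 4/12 = 33.3% → the standard therapy
Overall: the standard therapy 268/642 = 41.7%, Drug A 294/551 = 53.4% → Drug A
The standard therapy wins each disease group but Drug A wins overall — the comparison reverses. The standard therapy's patients skew toward stage IV, which has a lower base rate.

Yes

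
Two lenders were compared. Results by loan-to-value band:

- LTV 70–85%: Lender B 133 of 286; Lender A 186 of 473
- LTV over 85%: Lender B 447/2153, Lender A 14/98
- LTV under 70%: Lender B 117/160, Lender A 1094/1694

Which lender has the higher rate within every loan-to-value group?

Lender B

LTV 70–85%: Lender B 133/286 = 46.5%, Lender A 186/473 = 39.3% → Lender B
LTV over 85%: Lender B 447/2153 = 20.8%, Lender A 14/98 = 14.3% → Lender B
LTV under 70%: Lender B 117/160 = 73.1%, Lender A 1094/1694 = 64.6% → Lender B
Lender B has the higher rate in all 3 groups.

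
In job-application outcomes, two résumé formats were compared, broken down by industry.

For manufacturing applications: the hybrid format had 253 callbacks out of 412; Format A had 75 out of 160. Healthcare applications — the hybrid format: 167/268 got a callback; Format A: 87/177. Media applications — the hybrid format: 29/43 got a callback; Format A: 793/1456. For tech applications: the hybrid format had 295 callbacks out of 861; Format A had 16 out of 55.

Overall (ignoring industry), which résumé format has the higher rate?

Manufacturing: the hybrid format 253/412 = 61.4%, Format A 75/160 = 46.9% → the hybrid format
Healthcare: the hybrid format 167/268 = 62.3%, Format A 87/177 = 49.2% → the hybrid format
Media: the hybrid format 29/43 = 67.4%, Format A 793/1456 = 54.5% → the hybrid format
Tech: the hybrid format 295/861 = 34.3%, Format A 16/55 = 29.1% → the hybrid format
Overall: the hybrid format 744/1584 = 47.0%, Format A 971/1848 = 52.5% → Format A
(The hybrid format wins every industry group but Format A wins overall — the hybrid format's applications skew toward the low-rate tech group.)

Format A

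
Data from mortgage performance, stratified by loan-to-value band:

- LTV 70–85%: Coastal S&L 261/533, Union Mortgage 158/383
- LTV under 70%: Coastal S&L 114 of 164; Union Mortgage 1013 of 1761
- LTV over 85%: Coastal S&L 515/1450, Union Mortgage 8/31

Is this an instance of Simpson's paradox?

Yes

LTV 70–85%: Coastal S&L 261/533 = 49.0%, Union Mortgage 158/383 = 41.3% → Coastal S&L
LTV under 70%: Coastal S&L 114/164 = 69.5%, Union Mortgage 1013/1761 = 57.5% → Coastal S&L
LTV over 85%: Coastal S&L 515/1450 = 35.5%, Union Mortgage 8/31 = 25.8% → Coastal S&L
Overall: Coastal S&L 890/2147 = 41.5%, Union Mortgage 1179/2175 = 54.2% → Union Mortgage
Coastal S&L wins each loan-to-value group but Union Mortgage wins overall — the comparison reverses. Coastal S&L's loans skew toward LTV over 85%, which has a lower base rate.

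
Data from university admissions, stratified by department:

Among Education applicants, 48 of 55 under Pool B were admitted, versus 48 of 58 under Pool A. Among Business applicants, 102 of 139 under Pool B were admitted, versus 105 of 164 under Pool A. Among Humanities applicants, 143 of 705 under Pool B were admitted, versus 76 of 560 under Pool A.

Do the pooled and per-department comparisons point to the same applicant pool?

Education: Pool B 48/55 = 87.3%, Pool A 48/58 = 82.8% → Pool B
Business: Pool B 102/139 = 73.4%, Pool A 105/164 = 64.0% → Pool B
Humanities: Pool B 143/705 = 20.3%, Pool A 76/560 = 13.6% → Pool B
Overall: Pool B 293/899 = 32.6%, Pool A 229/782 = 29.3% → Pool B
Pool B wins overall and in every department group — no reversal.

Yes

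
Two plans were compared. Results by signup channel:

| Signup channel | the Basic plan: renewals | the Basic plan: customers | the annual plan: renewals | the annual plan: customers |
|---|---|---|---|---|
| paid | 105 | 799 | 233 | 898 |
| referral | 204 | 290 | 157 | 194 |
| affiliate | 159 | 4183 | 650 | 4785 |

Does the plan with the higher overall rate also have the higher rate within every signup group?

Yes

Paid: the Basic plan 105/799 = 13.1%, the annual plan 233/898 = 25.9% → the annual plan
Referral: the Basic plan 204/290 = 70.3%, the annual plan 157/194 = 80.9% → the annual plan
Affiliate: the Basic plan 159/4183 = 3.8%, the annual plan 650/4785 = 13.6% → the annual plan
Overall: the Basic plan 468/5272 = 8.9%, the annual plan 1040/5877 = 17.7% → the annual plan
The annual plan wins overall and in every signup group — no reversal.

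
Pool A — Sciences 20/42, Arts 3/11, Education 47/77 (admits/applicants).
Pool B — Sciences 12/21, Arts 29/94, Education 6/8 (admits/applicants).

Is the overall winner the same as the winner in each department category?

Sciences: Pool A 20/42 = 47.6%, Pool B 12/21 = 57.1% → Pool B
Arts: Pool A 3/11 = 27.3%, Pool B 29/94 = 30.9% → Pool B
Education: Pool A 47/77 = 61.0%, Pool B 6/8 = 75.0% → Pool B
Overall: Pool A 70/130 = 53.8%, Pool B 47/123 = 38.2% → Pool A
Pool B wins each department group but Pool A wins overall — the comparison reverses. Pool B's applicants skew toward Arts, which has a lower base rate.

No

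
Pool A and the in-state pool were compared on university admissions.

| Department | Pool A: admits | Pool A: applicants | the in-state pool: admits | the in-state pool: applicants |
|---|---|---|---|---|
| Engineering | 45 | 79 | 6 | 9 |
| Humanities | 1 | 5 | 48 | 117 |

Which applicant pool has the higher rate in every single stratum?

the in-state pool

Engineering: Pool A 45/79 = 57.0%, the in-state pool 6/9 = 66.7% → the in-state pool
Humanities: Pool A 1/5 = 20.0%, the in-state pool 48/117 = 41.0% → the in-state pool
The in-state pool has the higher rate in both groups.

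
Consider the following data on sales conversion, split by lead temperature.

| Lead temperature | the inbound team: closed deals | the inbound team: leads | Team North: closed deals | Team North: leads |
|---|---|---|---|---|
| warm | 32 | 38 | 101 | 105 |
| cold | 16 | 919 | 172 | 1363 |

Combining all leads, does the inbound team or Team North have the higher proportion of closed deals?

Team North

Warm: the inbound team 32/38 = 84.2%, Team North 101/105 = 96.2% → Team North
Cold: the inbound team 16/919 = 1.7%, Team North 172/1363 = 12.6% → Team North
Overall: the inbound team 48/957 = 5.0%, Team North 273/1468 = 18.6% → Team North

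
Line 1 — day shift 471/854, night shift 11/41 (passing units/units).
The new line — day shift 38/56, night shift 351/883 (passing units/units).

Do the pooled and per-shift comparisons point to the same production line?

No

Day shift: Line 1 471/854 = 55.2%, the new line 38/56 = 67.9% → the new line
Night shift: Line 1 11/41 = 26.8%, the new line 351/883 = 39.8% → the new line
Overall: Line 1 482/895 = 53.9%, the new line 389/939 = 41.4% → Line 1
The new line wins each shift group but Line 1 wins overall — the comparison reverses. The new line's units skew toward night shift, which has a lower base rate.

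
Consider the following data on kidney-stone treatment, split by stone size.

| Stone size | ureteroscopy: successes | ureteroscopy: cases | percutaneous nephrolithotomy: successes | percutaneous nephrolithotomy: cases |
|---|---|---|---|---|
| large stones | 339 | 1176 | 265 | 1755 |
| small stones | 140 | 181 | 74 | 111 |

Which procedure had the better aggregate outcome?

Large stones: ureteroscopy 339/1176 = 28.8%, percutaneous nephrolithotomy 265/1755 = 15.1% → ureteroscopy
Small stones: ureteroscopy 140/181 = 77.3%, percutaneous nephrolithotomy 74/111 = 66.7% → ureteroscopy
Overall: ureteroscopy 479/1357 = 35.3%, percutaneous nephrolithotomy 339/1866 = 18.2% → ureteroscopy

ureteroscopy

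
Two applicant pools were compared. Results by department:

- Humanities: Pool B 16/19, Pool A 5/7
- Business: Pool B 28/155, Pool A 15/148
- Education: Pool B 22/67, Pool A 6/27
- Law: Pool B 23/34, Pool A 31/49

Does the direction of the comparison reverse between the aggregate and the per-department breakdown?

Humanities: Pool B 16/19 = 84.2%, Pool A 5/7 = 71.4% → Pool B
Business: Pool B 28/155 = 18.1%, Pool A 15/148 = 10.1% → Pool B
Education: Pool B 22/67 = 32.8%, Pool A 6/27 = 22.2% → Pool B
Law: Pool B 23/34 = 67.6%, Pool A 31/49 = 63.3% → Pool B
Overall: Pool B 89/275 = 32.4%, Pool A 57/231 = 24.7% → Pool B
Pool B wins overall and in every department group — no reversal.

No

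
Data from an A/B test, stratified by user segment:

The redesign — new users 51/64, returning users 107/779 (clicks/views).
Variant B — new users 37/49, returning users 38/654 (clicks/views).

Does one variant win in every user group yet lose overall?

New users: the redesign 51/64 = 79.7%, Variant B 37/49 = 75.5% → the redesign
Returning users: the redesign 107/779 = 13.7%, Variant B 38/654 = 5.8% → the redesign
Overall: the redesign 158/843 = 18.7%, Variant B 75/703 = 10.7% → the redesign
The redesign wins overall and in every user group — no reversal.

No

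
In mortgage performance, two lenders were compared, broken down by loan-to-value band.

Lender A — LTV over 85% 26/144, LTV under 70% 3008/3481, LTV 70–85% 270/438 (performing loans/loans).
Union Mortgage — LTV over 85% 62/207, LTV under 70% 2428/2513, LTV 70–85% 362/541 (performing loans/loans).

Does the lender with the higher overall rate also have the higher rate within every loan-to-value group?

Yes

LTV over 85%: Lender A 26/144 = 18.1%, Union Mortgage 62/207 = 30.0% → Union Mortgage
LTV under 70%: Lender A 3008/3481 = 86.4%, Union Mortgage 2428/2513 = 96.6% → Union Mortgage
LTV 70–85%: Lender A 270/438 = 61.6%, Union Mortgage 362/541 = 66.9% → Union Mortgage
Overall: Lender A 3304/4063 = 81.3%, Union Mortgage 2852/3261 = 87.5% → Union Mortgage
Union Mortgage wins overall and in every loan-to-value group — no reversal.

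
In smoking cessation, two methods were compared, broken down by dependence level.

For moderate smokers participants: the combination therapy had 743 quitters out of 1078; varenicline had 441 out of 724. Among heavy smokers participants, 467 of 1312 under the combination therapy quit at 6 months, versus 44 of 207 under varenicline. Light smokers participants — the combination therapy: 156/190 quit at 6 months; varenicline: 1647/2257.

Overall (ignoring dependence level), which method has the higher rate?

varenicline

Moderate smokers: the combination therapy 743/1078 = 68.9%, varenicline 441/724 = 60.9% → the combination therapy
Heavy smokers: the combination therapy 467/1312 = 35.6%, varenicline 44/207 = 21.3% → the combination therapy
Light smokers: the combination therapy 156/190 = 82.1%, varenicline 1647/2257 = 73.0% → the combination therapy
Overall: the combination therapy 1366/2580 = 52.9%, varenicline 2132/3188 = 66.9% → varenicline
(The combination therapy wins every dependence group but varenicline wins overall — the combination therapy's participants skew toward the low-rate heavy smokers group.)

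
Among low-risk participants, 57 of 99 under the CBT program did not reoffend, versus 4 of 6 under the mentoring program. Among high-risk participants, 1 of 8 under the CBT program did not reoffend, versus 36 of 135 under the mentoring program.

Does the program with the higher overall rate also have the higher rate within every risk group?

No

Low-risk: the CBT program 57/99 = 57.6%, the mentoring program 4/6 = 66.7% → the mentoring program
High-risk: the CBT program 1/8 = 12.5%, the mentoring program 36/135 = 26.7% → the mentoring program
Overall: the CBT program 58/107 = 54.2%, the mentoring program 40/141 = 28.4% → the CBT program
The mentoring program wins each risk group but the CBT program wins overall — the comparison reverses. The mentoring program's participants skew toward high-risk, which has a lower base rate.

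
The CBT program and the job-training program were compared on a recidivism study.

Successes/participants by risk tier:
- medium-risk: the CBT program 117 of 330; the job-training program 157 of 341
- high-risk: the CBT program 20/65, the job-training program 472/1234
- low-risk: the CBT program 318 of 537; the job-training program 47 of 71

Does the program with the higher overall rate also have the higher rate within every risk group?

Medium-risk: the CBT program 117/330 = 35.5%, the job-training program 157/341 = 46.0% → the job-training program
High-risk: the CBT program 20/65 = 30.8%, the job-training program 472/1234 = 38.2% → the job-training program
Low-risk: the CBT program 318/537 = 59.2%, the job-training program 47/71 = 66.2% → the job-training program
Overall: the CBT program 455/932 = 48.8%, the job-training program 676/1646 = 41.1% → the CBT program
The job-training program wins each risk group but the CBT program wins overall — the comparison reverses. The job-training program's participants skew toward high-risk, which has a lower base rate.

No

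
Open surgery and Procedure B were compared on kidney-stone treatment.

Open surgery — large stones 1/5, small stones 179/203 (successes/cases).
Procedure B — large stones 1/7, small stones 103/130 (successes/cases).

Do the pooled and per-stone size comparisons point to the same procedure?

Large stones: open surgery 1/5 = 20.0%, Procedure B 1/7 = 14.3% → open surgery
Small stones: open surgery 179/203 = 88.2%, Procedure B 103/130 = 79.2% → open surgery
Overall: open surgery 180/208 = 86.5%, Procedure B 104/137 = 75.9% → open surgery
Open surgery wins overall and in every stone group — no reversal.

Yes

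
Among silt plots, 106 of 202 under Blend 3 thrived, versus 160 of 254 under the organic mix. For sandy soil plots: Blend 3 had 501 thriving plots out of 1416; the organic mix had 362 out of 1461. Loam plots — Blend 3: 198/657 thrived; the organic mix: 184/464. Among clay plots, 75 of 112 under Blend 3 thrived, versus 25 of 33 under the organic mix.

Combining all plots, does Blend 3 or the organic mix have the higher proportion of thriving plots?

Blend 3

Silt: Blend 3 106/202 = 52.5%, the organic mix 160/254 = 63.0% → the organic mix
Sandy soil: Blend 3 501/1416 = 35.4%, the organic mix 362/1461 = 24.8% → Blend 3
Loam: Blend 3 198/657 = 30.1%, the organic mix 184/464 = 39.7% → the organic mix
Clay: Blend 3 75/112 = 67.0%, the organic mix 25/33 = 75.8% → the organic mix
Overall: Blend 3 880/2387 = 36.9%, the organic mix 731/2212 = 33.0% → Blend 3
(Neither sweeps every soil group, but Blend 3 has the higher pooled rate.)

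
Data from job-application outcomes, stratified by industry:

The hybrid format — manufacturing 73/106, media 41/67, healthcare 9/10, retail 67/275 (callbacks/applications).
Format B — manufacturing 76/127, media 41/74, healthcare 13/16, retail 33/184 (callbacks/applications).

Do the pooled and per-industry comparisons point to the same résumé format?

Yes

Manufacturing: the hybrid format 73/106 = 68.9%, Format B 76/127 = 59.8% → the hybrid format
Media: the hybrid format 41/67 = 61.2%, Format B 41/74 = 55.4% → the hybrid format
Healthcare: the hybrid format 9/10 = 90.0%, Format B 13/16 = 81.2% → the hybrid format
Retail: the hybrid format 67/275 = 24.4%, Format B 33/184 = 17.9% → the hybrid format
Overall: the hybrid format 190/458 = 41.5%, Format B 163/401 = 40.6% → the hybrid format
The hybrid format wins overall and in every industry group — no reversal.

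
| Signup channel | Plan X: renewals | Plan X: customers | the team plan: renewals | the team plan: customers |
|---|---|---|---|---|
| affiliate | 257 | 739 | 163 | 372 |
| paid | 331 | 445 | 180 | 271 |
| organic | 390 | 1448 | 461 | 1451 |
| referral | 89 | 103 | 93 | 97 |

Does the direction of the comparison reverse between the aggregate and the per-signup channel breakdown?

Affiliate: Plan X 257/739 = 34.8%, the team plan 163/372 = 43.8% → the team plan
Paid: Plan X 331/445 = 74.4%, the team plan 180/271 = 66.4% → Plan X
Organic: Plan X 390/1448 = 26.9%, the team plan 461/1451 = 31.8% → the team plan
Referral: Plan X 89/103 = 86.4%, the team plan 93/97 = 95.9% → the team plan
Overall: Plan X 1067/2735 = 39.0%, the team plan 897/2191 = 40.9% → the team plan
Neither sweeps: Plan X wins 1 of 4 groups, the team plan wins 3. The team plan wins overall but not every group — no Simpson reversal.

No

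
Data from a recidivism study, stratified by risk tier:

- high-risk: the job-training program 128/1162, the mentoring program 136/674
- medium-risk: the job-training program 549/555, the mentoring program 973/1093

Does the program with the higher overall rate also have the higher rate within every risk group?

High-risk: the job-training program 128/1162 = 11.0%, the mentoring program 136/674 = 20.2% → the mentoring program
Medium-risk: the job-training program 549/555 = 98.9%, the mentoring program 973/1093 = 89.0% → the job-training program
Overall: the job-training program 677/1717 = 39.4%, the mentoring program 1109/1767 = 62.8% → the mentoring program
Neither sweeps: the job-training program wins 1 of 2 groups, the mentoring program wins 1. The mentoring program wins overall but not every group — no Simpson reversal.

No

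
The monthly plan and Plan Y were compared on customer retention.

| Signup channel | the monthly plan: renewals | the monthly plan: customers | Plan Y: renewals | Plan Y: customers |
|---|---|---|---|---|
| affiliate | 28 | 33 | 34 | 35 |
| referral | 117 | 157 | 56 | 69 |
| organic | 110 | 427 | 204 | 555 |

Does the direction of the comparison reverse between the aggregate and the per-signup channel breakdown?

Affiliate: the monthly plan 28/33 = 84.8%, Plan Y 34/35 = 97.1% → Plan Y
Referral: the monthly plan 117/157 = 74.5%, Plan Y 56/69 = 81.2% → Plan Y
Organic: the monthly plan 110/427 = 25.8%, Plan Y 204/555 = 36.8% → Plan Y
Overall: the monthly plan 255/617 = 41.3%, Plan Y 294/659 = 44.6% → Plan Y
Plan Y wins overall and in every signup group — no reversal.

No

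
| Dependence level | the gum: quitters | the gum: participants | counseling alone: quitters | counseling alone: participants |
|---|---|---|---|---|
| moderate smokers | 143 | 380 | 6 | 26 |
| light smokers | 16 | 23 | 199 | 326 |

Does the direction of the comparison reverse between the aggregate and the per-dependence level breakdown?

Moderate smokers: the gum 143/380 = 37.6%, counseling alone 6/26 = 23.1% → the gum
Light smokers: the gum 16/23 = 69.6%, counseling alone 199/326 = 61.0% → the gum
Overall: the gum 159/403 = 39.5%, counseling alone 205/352 = 58.2% → counseling alone
The gum wins each dependence group but counseling alone wins overall — the comparison reverses. The gum's participants skew toward moderate smokers, which has a lower base rate.

Yes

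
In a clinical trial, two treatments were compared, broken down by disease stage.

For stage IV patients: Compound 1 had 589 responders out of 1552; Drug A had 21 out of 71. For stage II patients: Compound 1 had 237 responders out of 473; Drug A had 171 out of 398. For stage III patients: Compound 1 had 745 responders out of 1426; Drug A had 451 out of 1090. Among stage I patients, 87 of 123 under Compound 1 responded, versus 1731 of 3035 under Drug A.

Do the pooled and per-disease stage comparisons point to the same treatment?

Stage IV: Compound 1 589/1552 = 38.0%, Drug A 21/71 = 29.6% → Compound 1
Stage II: Compound 1 237/473 = 50.1%, Drug A 171/398 = 43.0% → Compound 1
Stage III: Compound 1 745/1426 = 52.2%, Drug A 451/1090 = 41.4% → Compound 1
Stage I: Compound 1 87/123 = 70.7%, Drug A 1731/3035 = 57.0% → Compound 1
Overall: Compound 1 1658/3574 = 46.4%, Drug A 2374/4594 = 51.7% → Drug A
Compound 1 wins each disease group but Drug A wins overall — the comparison reverses. Compound 1's patients skew toward stage IV, which has a lower base rate.

No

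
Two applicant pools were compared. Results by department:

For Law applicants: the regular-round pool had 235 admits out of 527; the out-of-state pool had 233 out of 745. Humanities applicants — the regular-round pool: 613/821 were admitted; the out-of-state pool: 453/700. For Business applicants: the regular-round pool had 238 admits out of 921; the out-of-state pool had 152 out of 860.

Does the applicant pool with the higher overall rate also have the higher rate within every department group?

Law: the regular-round pool 235/527 = 44.6%, the out-of-state pool 233/745 = 31.3% → the regular-round pool
Humanities: the regular-round pool 613/821 = 74.7%, the out-of-state pool 453/700 = 64.7% → the regular-round pool
Business: the regular-round pool 238/921 = 25.8%, the out-of-state pool 152/860 = 17.7% → the regular-round pool
Overall: the regular-round pool 1086/2269 = 47.9%, the out-of-state pool 838/2305 = 36.4% → the regular-round pool
The regular-round pool wins overall and in every department group — no reversal.

Yes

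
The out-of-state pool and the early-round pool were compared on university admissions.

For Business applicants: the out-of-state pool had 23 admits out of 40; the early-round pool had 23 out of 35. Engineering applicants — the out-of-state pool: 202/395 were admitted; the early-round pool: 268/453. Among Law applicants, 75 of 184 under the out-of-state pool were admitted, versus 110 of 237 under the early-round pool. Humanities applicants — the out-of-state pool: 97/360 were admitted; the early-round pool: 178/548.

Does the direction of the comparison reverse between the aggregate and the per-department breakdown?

Business: the out-of-state pool 23/40 = 57.5%, the early-round pool 23/35 = 65.7% → the early-round pool
Engineering: the out-of-state pool 202/395 = 51.1%, the early-round pool 268/453 = 59.2% → the early-round pool
Law: the out-of-state pool 75/184 = 40.8%, the early-round pool 110/237 = 46.4% → the early-round pool
Humanities: the out-of-state pool 97/360 = 26.9%, the early-round pool 178/548 = 32.5% → the early-round pool
Overall: the out-of-state pool 397/979 = 40.6%, the early-round pool 579/1273 = 45.5% → the early-round pool
The early-round pool wins overall and in every department group — no reversal.

No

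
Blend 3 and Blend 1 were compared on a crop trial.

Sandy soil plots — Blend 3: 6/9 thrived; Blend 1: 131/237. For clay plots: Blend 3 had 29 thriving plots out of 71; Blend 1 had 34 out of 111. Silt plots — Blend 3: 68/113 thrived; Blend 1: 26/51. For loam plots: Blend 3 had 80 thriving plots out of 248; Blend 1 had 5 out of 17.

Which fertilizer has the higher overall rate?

Blend 1

Sandy soil: Blend 3 6/9 = 66.7%, Blend 1 131/237 = 55.3% → Blend 3
Clay: Blend 3 29/71 = 40.8%, Blend 1 34/111 = 30.6% → Blend 3
Silt: Blend 3 68/113 = 60.2%, Blend 1 26/51 = 51.0% → Blend 3
Loam: Blend 3 80/248 = 32.3%, Blend 1 5/17 = 29.4% → Blend 3
Overall: Blend 3 183/441 = 41.5%, Blend 1 196/416 = 47.1% → Blend 1
(Blend 3 wins every soil group but Blend 1 wins overall — Blend 3's plots skew toward the low-rate loam group.)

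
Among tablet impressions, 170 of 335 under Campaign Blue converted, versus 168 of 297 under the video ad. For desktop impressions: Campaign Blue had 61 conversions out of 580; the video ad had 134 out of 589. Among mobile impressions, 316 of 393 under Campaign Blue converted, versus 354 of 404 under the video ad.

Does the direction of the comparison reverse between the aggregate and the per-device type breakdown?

No

Tablet: Campaign Blue 170/335 = 50.7%, the video ad 168/297 = 56.6% → the video ad
Desktop: Campaign Blue 61/580 = 10.5%, the video ad 134/589 = 22.8% → the video ad
Mobile: Campaign Blue 316/393 = 80.4%, the video ad 354/404 = 87.6% → the video ad
Overall: Campaign Blue 547/1308 = 41.8%, the video ad 656/1290 = 50.9% → the video ad
The video ad wins overall and in every device group — no reversal.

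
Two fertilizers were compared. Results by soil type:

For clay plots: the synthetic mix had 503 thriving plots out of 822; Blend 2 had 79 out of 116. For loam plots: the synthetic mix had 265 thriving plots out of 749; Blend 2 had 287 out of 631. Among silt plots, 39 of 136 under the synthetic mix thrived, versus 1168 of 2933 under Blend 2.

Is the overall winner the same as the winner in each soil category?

No

Clay: the synthetic mix 503/822 = 61.2%, Blend 2 79/116 = 68.1% → Blend 2
Loam: the synthetic mix 265/749 = 35.4%, Blend 2 287/631 = 45.5% → Blend 2
Silt: the synthetic mix 39/136 = 28.7%, Blend 2 1168/2933 = 39.8% → Blend 2
Overall: the synthetic mix 807/1707 = 47.3%, Blend 2 1534/3680 = 41.7% → the synthetic mix
Blend 2 wins each soil group but the synthetic mix wins overall — the comparison reverses. Blend 2's plots skew toward silt, which has a lower base rate.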